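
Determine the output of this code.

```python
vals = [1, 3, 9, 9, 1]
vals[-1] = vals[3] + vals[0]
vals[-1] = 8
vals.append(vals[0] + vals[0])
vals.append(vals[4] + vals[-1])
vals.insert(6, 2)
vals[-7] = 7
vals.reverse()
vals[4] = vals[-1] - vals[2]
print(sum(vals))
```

38

vals[-1] = vals[3]+vals[0] = 9+1 = 10 → [1, 3, 9, 9, 10]
vals[-1] = 8 → [1, 3, 9, 9, 8]
append vals[0]+vals[0] = 1+1 = 2 → [1, 3, 9, 9, 8, 2]
append vals[4]+vals[-1] = 8+2 = 10 → [1, 3, 9, 9, 8, 2, 10]
insert 2 at 6 → [1, 3, 9, 9, 8, 2, 2, 10]
vals[-7] = 7 → [1, 7, 9, 9, 8, 2, 2, 10]
reverse → [10, 2, 2, 8, 9, 9, 7, 1]
vals[4] = vals[-1]-vals[2] = 1-2 = -1 → [10, 2, 2, 8, -1, 9, 7, 1]
sum = 38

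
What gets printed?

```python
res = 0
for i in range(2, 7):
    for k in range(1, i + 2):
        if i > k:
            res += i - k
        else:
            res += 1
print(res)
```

45

i=2,k=1: 2>1, res = 0+1 = 1
i=2,k=2: not 2>2, res = 1+1 = 2
i=2,k=3: not 2>3, res = 2+1 = 3
i=3,k=1: 3>1, res = 3+2 = 5
i=3,k=2: 3>2, res = 5+1 = 6
i=3,k=3: not 3>3, res = 6+1 = 7
i=3,k=4: not 3>4, res = 7+1 = 8
i=4,k=1: 4>1, res = 8+3 = 11
i=4,k=2: 4>2, res = 11+2 = 13
i=4,k=3: 4>3, res = 13+1 = 14
i=4,k=4: not 4>4, res = 14+1 = 15
i=4,k=5: not 4>5, res = 15+1 = 16
i=5,k=1: 5>1, res = 16+4 = 20
i=5,k=2: 5>2, res = 20+3 = 23
i=5,k=3: 5>3, res = 23+2 = 25
i=5,k=4: 5>4, res = 25+1 = 26
i=5,k=5: not 5>5, res = 26+1 = 27
i=5,k=6: not 5>6, res = 27+1 = 28
i=6,k=1: 6>1, res = 28+5 = 33
i=6,k=2: 6>2, res = 33+4 = 37
i=6,k=3: 6>3, res = 37+3 = 40
i=6,k=4: 6>4, res = 40+2 = 42
i=6,k=5: 6>5, res = 42+1 = 43
i=6,k=6: not 6>6, res = 43+1 = 44
i=6,k=7: not 6>7, res = 44+1 = 45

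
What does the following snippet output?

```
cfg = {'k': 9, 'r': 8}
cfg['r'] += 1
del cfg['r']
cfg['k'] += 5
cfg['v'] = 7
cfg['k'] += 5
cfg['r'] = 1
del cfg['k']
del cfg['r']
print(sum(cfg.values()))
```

7

cfg['r'] = 8+1 = 9 → {'k': 9, 'r': 9}
del 'r' → {'k': 9}
cfg['k'] = 9+5 = 14 → {'k': 14}
cfg['v'] = 7 → {'k': 14, 'v': 7}
cfg['k'] = 14+5 = 19 → {'k': 19, 'v': 7}
cfg['r'] = 1 → {'k': 19, 'v': 7, 'r': 1}
del 'k' → {'v': 7, 'r': 1}
del 'r' → {'v': 7}
sum of values = 7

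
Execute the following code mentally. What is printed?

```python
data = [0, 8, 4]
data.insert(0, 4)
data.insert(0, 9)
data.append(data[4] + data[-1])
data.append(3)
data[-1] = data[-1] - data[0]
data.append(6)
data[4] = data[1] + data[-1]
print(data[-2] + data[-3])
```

insert 4 at 0 → [4, 0, 8, 4]
insert 9 at 0 → [9, 4, 0, 8, 4]
append data[4]+data[-1] = 4+4 = 8 → [9, 4, 0, 8, 4, 8]
append 3 → [9, 4, 0, 8, 4, 8, 3]
data[-1] = data[-1]-data[0] = 3-9 = -6 → [9, 4, 0, 8, 4, 8, -6]
append 6 → [9, 4, 0, 8, 4, 8, -6, 6]
data[4] = data[1]+data[-1] = 4+6 = 10 → [9, 4, 0, 8, 10, 8, -6, 6]
data[-2]+data[-3] = (-6)+8 = 2

2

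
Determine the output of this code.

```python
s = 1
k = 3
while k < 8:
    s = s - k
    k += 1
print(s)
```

-24

k=3: s = 1-3 = -2
k=4: s = (-2)-4 = -6
k=5: s = (-6)-5 = -11
k=6: s = (-11)-6 = -17
k=7: s = (-17)-7 = -24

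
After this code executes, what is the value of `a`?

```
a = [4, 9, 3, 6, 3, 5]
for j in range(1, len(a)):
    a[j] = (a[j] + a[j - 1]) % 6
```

j=1: a[1] = (9+4)%6 = 1 → [4, 1, 3, 6, 3, 5]
j=2: a[2] = (3+1)%6 = 4 → [4, 1, 4, 6, 3, 5]
j=3: a[3] = (6+4)%6 = 4 → [4, 1, 4, 4, 3, 5]
j=4: a[4] = (3+4)%6 = 1 → [4, 1, 4, 4, 1, 5]
j=5: a[5] = (5+1)%6 = 0 → [4, 1, 4, 4, 1, 0]

[4, 1, 4, 4, 1, 0]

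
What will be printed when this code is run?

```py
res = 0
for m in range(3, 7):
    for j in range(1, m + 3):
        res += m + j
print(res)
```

m=3,j=1: res = 0+4 = 4
m=3,j=2: res = 4+5 = 9
m=3,j=3: res = 9+6 = 15
m=3,j=4: res = 15+7 = 22
m=3,j=5: res = 22+8 = 30
m=4,j=1: res = 30+5 = 35
m=4,j=2: res = 35+6 = 41
m=4,j=3: res = 41+7 = 48
m=4,j=4: res = 48+8 = 56
m=4,j=5: res = 56+9 = 65
m=4,j=6: res = 65+10 = 75
m=5,j=1: res = 75+6 = 81
m=5,j=2: res = 81+7 = 88
m=5,j=3: res = 88+8 = 96
m=5,j=4: res = 96+9 = 105
m=5,j=5: res = 105+10 = 115
m=5,j=6: res = 115+11 = 126
m=5,j=7: res = 126+12 = 138
m=6,j=1: res = 138+7 = 145
m=6,j=2: res = 145+8 = 153
m=6,j=3: res = 153+9 = 162
m=6,j=4: res = 162+10 = 172
m=6,j=5: res = 172+11 = 183
m=6,j=6: res = 183+12 = 195
m=6,j=7: res = 195+13 = 208
m=6,j=8: res = 208+14 = 222

222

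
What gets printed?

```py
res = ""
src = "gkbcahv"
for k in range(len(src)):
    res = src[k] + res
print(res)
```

vhacbkg

k=0: prepend 'g' → 'g'
k=1: prepend 'k' → 'kg'
k=2: prepend 'b' → 'bkg'
k=3: prepend 'c' → 'cbkg'
k=4: prepend 'a' → 'acbkg'
k=5: prepend 'h' → 'hacbkg'
k=6: prepend 'v' → 'vhacbkg'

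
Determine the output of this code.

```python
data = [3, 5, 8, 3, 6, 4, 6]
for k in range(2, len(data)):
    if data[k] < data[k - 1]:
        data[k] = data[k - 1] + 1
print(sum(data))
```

58

k=2: 8>=5, unchanged → [3, 5, 8, 3, 6, 4, 6]
k=3: 3<8, data[3] = 8+1 = 9 → [3, 5, 8, 9, 6, 4, 6]
k=4: 6<9, data[4] = 9+1 = 10 → [3, 5, 8, 9, 10, 4, 6]
k=5: 4<10, data[5] = 10+1 = 11 → [3, 5, 8, 9, 10, 11, 6]
k=6: 6<11, data[6] = 11+1 = 12 → [3, 5, 8, 9, 10, 11, 12]
sum = 58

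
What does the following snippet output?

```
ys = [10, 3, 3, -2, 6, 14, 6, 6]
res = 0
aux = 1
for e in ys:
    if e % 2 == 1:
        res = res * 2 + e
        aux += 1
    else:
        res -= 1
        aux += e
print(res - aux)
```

-43

e=10: not odd, res = 0-1 = -1; aux=11
e=3: odd, res = (-1)*2+3 = 1; aux=12
e=3: odd, res = 1*2+3 = 5; aux=13
e=-2: not odd, res = 5-1 = 4; aux=11
e=6: not odd, res = 4-1 = 3; aux=17
e=14: not odd, res = 3-1 = 2; aux=31
e=6: not odd, res = 2-1 = 1; aux=37
e=6: not odd, res = 1-1 = 0; aux=43
res-aux = 0-43 = -43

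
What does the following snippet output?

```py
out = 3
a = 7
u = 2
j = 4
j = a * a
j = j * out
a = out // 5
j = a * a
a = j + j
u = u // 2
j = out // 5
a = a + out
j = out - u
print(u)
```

1

j = 7*7 = 49
j = 49*3 = 147
a = 3//5 = 0
j = 0*0 = 0
a = 0+0 = 0
u = 2//2 = 1
j = 3//5 = 0
a = 0+3 = 3
j = 3-1 = 2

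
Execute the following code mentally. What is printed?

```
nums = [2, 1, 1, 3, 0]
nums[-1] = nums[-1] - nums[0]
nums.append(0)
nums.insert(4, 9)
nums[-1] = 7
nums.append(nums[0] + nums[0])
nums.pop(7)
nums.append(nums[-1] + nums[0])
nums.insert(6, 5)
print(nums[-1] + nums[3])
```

nums[-1] = nums[-1]-nums[0] = 0-2 = -2 → [2, 1, 1, 3, -2]
append 0 → [2, 1, 1, 3, -2, 0]
insert 9 at 4 → [2, 1, 1, 3, 9, -2, 0]
nums[-1] = 7 → [2, 1, 1, 3, 9, -2, 7]
append nums[0]+nums[0] = 2+2 = 4 → [2, 1, 1, 3, 9, -2, 7, 4]
pop(7) removes 4 → [2, 1, 1, 3, 9, -2, 7]
append nums[-1]+nums[0] = 7+2 = 9 → [2, 1, 1, 3, 9, -2, 7, 9]
insert 5 at 6 → [2, 1, 1, 3, 9, -2, 5, 7, 9]
nums[-1]+nums[3] = 9+3 = 12

12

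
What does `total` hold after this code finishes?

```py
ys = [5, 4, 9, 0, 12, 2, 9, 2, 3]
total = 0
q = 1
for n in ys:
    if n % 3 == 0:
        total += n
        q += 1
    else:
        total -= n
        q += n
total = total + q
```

39

n=5: not %3==0, total = 0-5 = -5; q=6
n=4: not %3==0, total = (-5)-4 = -9; q=10
n=9: %3==0, total = (-9)+9 = 0; q=11
n=0: %3==0, total = 0+0 = 0; q=12
n=12: %3==0, total = 0+12 = 12; q=13
n=2: not %3==0, total = 12-2 = 10; q=15
n=9: %3==0, total = 10+9 = 19; q=16
n=2: not %3==0, total = 19-2 = 17; q=18
n=3: %3==0, total = 17+3 = 20; q=19
total+q = 20+19 = 39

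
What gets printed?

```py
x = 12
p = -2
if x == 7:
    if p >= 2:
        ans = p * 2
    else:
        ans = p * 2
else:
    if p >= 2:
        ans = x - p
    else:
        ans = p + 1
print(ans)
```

-1

x=12, p=-2
x == 7 is False; p >= 2 is False
→ ans = p + 1 = -1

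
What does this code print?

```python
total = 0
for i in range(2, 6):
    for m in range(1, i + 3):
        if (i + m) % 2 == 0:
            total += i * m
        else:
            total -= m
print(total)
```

136

i=2,m=1: odd sum, total = 0-1 = -1
i=2,m=2: even sum, total = (-1)+4 = 3
i=2,m=3: odd sum, total = 3-3 = 0
i=2,m=4: even sum, total = 0+8 = 8
i=3,m=1: even sum, total = 8+3 = 11
i=3,m=2: odd sum, total = 11-2 = 9
i=3,m=3: even sum, total = 9+9 = 18
i=3,m=4: odd sum, total = 18-4 = 14
i=3,m=5: even sum, total = 14+15 = 29
i=4,m=1: odd sum, total = 29-1 = 28
i=4,m=2: even sum, total = 28+8 = 36
i=4,m=3: odd sum, total = 36-3 = 33
i=4,m=4: even sum, total = 33+16 = 49
i=4,m=5: odd sum, total = 49-5 = 44
i=4,m=6: even sum, total = 44+24 = 68
i=5,m=1: even sum, total = 68+5 = 73
i=5,m=2: odd sum, total = 73-2 = 71
i=5,m=3: even sum, total = 71+15 = 86
i=5,m=4: odd sum, total = 86-4 = 82
i=5,m=5: even sum, total = 82+25 = 107
i=5,m=6: odd sum, total = 107-6 = 101
i=5,m=7: even sum, total = 101+35 = 136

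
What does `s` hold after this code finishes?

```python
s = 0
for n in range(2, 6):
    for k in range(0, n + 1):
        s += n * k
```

n=2,k=0: s = 0+0 = 0
n=2,k=1: s = 0+2 = 2
n=2,k=2: s = 2+4 = 6
n=3,k=0: s = 6+0 = 6
n=3,k=1: s = 6+3 = 9
n=3,k=2: s = 9+6 = 15
n=3,k=3: s = 15+9 = 24
n=4,k=0: s = 24+0 = 24
n=4,k=1: s = 24+4 = 28
n=4,k=2: s = 28+8 = 36
n=4,k=3: s = 36+12 = 48
n=4,k=4: s = 48+16 = 64
n=5,k=0: s = 64+0 = 64
n=5,k=1: s = 64+5 = 69
n=5,k=2: s = 69+10 = 79
n=5,k=3: s = 79+15 = 94
n=5,k=4: s = 94+20 = 114
n=5,k=5: s = 114+25 = 139

139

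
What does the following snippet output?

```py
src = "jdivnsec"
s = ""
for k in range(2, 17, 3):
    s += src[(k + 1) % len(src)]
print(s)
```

k=2: add src[3]='v' → 'v'
k=5: add src[6]='e' → 've'
k=8: add src[1]='d' → 'ved'
k=11: add src[4]='n' → 'vedn'
k=14: add src[7]='c' → 'vednc'

vednc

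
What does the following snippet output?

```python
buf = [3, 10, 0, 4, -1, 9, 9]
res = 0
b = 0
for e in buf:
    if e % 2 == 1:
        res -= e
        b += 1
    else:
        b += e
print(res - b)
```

e=3: odd, res = 0-3 = -3; b=1
e=10: not odd; b=11
e=0: not odd; b=11
e=4: not odd; b=15
e=-1: odd, res = (-3)-(-1) = -2; b=16
e=9: odd, res = (-2)-9 = -11; b=17
e=9: odd, res = (-11)-9 = -20; b=18
res-b = (-20)-18 = -38

-38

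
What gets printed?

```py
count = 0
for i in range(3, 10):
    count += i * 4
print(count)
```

i=3: count = 0+3*4 = 12
i=4: count = 12+4*4 = 28
i=5: count = 28+5*4 = 48
i=6: count = 48+6*4 = 72
i=7: count = 72+7*4 = 100
i=8: count = 100+8*4 = 132
i=9: count = 132+9*4 = 168

168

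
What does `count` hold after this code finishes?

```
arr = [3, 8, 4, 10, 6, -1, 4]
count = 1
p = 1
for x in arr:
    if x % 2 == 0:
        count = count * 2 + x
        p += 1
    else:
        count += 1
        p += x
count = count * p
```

x=3: not even, count = 1+1 = 2; p=4
x=8: even, count = 2*2+8 = 12; p=5
x=4: even, count = 12*2+4 = 28; p=6
x=10: even, count = 28*2+10 = 66; p=7
x=6: even, count = 66*2+6 = 138; p=8
x=-1: not even, count = 138+1 = 139; p=7
x=4: even, count = 139*2+4 = 282; p=8
count*p = 282*8 = 2256

2256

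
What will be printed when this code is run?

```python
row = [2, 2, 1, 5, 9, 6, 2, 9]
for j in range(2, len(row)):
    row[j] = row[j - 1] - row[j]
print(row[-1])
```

-30

j=2: row[2] = 2-1 = 1 → [2, 2, 1, 5, 9, 6, 2, 9]
j=3: row[3] = 1-5 = -4 → [2, 2, 1, -4, 9, 6, 2, 9]
j=4: row[4] = (-4)-9 = -13 → [2, 2, 1, -4, -13, 6, 2, 9]
j=5: row[5] = (-13)-6 = -19 → [2, 2, 1, -4, -13, -19, 2, 9]
j=6: row[6] = (-19)-2 = -21 → [2, 2, 1, -4, -13, -19, -21, 9]
j=7: row[7] = (-21)-9 = -30 → [2, 2, 1, -4, -13, -19, -21, -30]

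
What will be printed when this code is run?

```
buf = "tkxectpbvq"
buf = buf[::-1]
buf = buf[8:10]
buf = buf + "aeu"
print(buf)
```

reverse → 'qvbptcexkt'
slice [8:10] → 'kt'
+ 'aeu' → 'ktaeu'

ktaeu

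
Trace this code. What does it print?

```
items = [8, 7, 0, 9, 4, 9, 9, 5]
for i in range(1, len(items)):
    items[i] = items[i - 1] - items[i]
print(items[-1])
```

-35

i=1: items[1] = 8-7 = 1 → [8, 1, 0, 9, 4, 9, 9, 5]
i=2: items[2] = 1-0 = 1 → [8, 1, 1, 9, 4, 9, 9, 5]
i=3: items[3] = 1-9 = -8 → [8, 1, 1, -8, 4, 9, 9, 5]
i=4: items[4] = (-8)-4 = -12 → [8, 1, 1, -8, -12, 9, 9, 5]
i=5: items[5] = (-12)-9 = -21 → [8, 1, 1, -8, -12, -21, 9, 5]
i=6: items[6] = (-21)-9 = -30 → [8, 1, 1, -8, -12, -21, -30, 5]
i=7: items[7] = (-30)-5 = -35 → [8, 1, 1, -8, -12, -21, -30, -35]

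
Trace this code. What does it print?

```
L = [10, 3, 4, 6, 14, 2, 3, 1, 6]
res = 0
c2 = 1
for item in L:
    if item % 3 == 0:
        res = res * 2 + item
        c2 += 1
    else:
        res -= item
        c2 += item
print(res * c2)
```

item=10: not %3==0, res = 0-10 = -10; c2=11
item=3: %3==0, res = (-10)*2+3 = -17; c2=12
item=4: not %3==0, res = (-17)-4 = -21; c2=16
item=6: %3==0, res = (-21)*2+6 = -36; c2=17
item=14: not %3==0, res = (-36)-14 = -50; c2=31
item=2: not %3==0, res = (-50)-2 = -52; c2=33
item=3: %3==0, res = (-52)*2+3 = -101; c2=34
item=1: not %3==0, res = (-101)-1 = -102; c2=35
item=6: %3==0, res = (-102)*2+6 = -198; c2=36
res*c2 = (-198)*36 = -7128

-7128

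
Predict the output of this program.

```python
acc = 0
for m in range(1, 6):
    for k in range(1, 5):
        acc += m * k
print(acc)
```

150

m=1,k=1: acc = 0+1 = 1
m=1,k=2: acc = 1+2 = 3
m=1,k=3: acc = 3+3 = 6
m=1,k=4: acc = 6+4 = 10
m=2,k=1: acc = 10+2 = 12
m=2,k=2: acc = 12+4 = 16
m=2,k=3: acc = 16+6 = 22
m=2,k=4: acc = 22+8 = 30
m=3,k=1: acc = 30+3 = 33
m=3,k=2: acc = 33+6 = 39
m=3,k=3: acc = 39+9 = 48
m=3,k=4: acc = 48+12 = 60
m=4,k=1: acc = 60+4 = 64
m=4,k=2: acc = 64+8 = 72
m=4,k=3: acc = 72+12 = 84
m=4,k=4: acc = 84+16 = 100
m=5,k=1: acc = 100+5 = 105
m=5,k=2: acc = 105+10 = 115
m=5,k=3: acc = 115+15 = 130
m=5,k=4: acc = 130+20 = 150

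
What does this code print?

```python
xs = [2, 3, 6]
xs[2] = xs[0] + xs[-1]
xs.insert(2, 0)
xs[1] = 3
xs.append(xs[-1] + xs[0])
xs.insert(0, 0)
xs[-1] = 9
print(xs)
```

xs[2] = xs[0]+xs[-1] = 2+6 = 8 → [2, 3, 8]
insert 0 at 2 → [2, 3, 0, 8]
xs[1] = 3 → [2, 3, 0, 8]
append xs[-1]+xs[0] = 8+2 = 10 → [2, 3, 0, 8, 10]
insert 0 at 0 → [0, 2, 3, 0, 8, 10]
xs[-1] = 9 → [0, 2, 3, 0, 8, 9]

[0, 2, 3, 0, 8, 9]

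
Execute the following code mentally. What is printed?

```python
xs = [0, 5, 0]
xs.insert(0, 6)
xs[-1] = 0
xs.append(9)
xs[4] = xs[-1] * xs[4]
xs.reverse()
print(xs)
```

[81, 0, 5, 0, 6]

insert 6 at 0 → [6, 0, 5, 0]
xs[-1] = 0 → [6, 0, 5, 0]
append 9 → [6, 0, 5, 0, 9]
xs[4] = xs[-1]*xs[4] = 9*9 = 81 → [6, 0, 5, 0, 81]
reverse → [81, 0, 5, 0, 6]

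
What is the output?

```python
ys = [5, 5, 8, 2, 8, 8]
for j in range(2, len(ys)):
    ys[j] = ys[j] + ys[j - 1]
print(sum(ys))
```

j=2: ys[2] = 8+5 = 13 → [5, 5, 13, 2, 8, 8]
j=3: ys[3] = 2+13 = 15 → [5, 5, 13, 15, 8, 8]
j=4: ys[4] = 8+15 = 23 → [5, 5, 13, 15, 23, 8]
j=5: ys[5] = 8+23 = 31 → [5, 5, 13, 15, 23, 31]
sum = 92

92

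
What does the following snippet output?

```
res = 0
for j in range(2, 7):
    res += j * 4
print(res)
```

80

j=2: res = 0+2*4 = 8
j=3: res = 8+3*4 = 20
j=4: res = 20+4*4 = 36
j=5: res = 36+5*4 = 56
j=6: res = 56+6*4 = 80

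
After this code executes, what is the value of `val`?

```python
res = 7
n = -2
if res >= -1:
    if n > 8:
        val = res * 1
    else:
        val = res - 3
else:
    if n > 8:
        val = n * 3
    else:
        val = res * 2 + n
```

4

res=7, n=-2
res >= -1 is True; n > 8 is False
→ val = res - 3 = 4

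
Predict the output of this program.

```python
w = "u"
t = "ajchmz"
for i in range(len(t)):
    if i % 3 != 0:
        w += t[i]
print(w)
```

i=0: skip
i=1: add 'j' → 'uj'
i=2: add 'c' → 'ujc'
i=3: skip
i=4: add 'm' → 'ujcm'
i=5: add 'z' → 'ujcmz'

ujcmz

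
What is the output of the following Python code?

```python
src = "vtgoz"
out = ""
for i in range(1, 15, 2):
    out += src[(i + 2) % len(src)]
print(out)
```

i=1: add src[3]='o' → 'o'
i=3: add src[0]='v' → 'ov'
i=5: add src[2]='g' → 'ovg'
i=7: add src[4]='z' → 'ovgz'
i=9: add src[1]='t' → 'ovgzt'
i=11: add src[3]='o' → 'ovgzto'
i=13: add src[0]='v' → 'ovgztov'

ovgztov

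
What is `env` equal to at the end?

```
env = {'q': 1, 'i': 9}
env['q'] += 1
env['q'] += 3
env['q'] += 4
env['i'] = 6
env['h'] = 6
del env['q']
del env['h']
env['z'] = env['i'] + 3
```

{'i': 6, 'z': 9}

env['q'] = 1+1 = 2 → {'q': 2, 'i': 9}
env['q'] = 2+3 = 5 → {'q': 5, 'i': 9}
env['q'] = 5+4 = 9 → {'q': 9, 'i': 9}
env['i'] = 6 → {'q': 9, 'i': 6}
env['h'] = 6 → {'q': 9, 'i': 6, 'h': 6}
del 'q' → {'i': 6, 'h': 6}
del 'h' → {'i': 6}
env['z'] = env['i']+3 = 9 → {'i': 6, 'z': 9}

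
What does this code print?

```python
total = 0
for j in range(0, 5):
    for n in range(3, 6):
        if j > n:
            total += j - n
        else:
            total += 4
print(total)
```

57

j=0,n=3: not 0>3, total = 0+4 = 4
j=0,n=4: not 0>4, total = 4+4 = 8
j=0,n=5: not 0>5, total = 8+4 = 12
j=1,n=3: not 1>3, total = 12+4 = 16
j=1,n=4: not 1>4, total = 16+4 = 20
j=1,n=5: not 1>5, total = 20+4 = 24
j=2,n=3: not 2>3, total = 24+4 = 28
j=2,n=4: not 2>4, total = 28+4 = 32
j=2,n=5: not 2>5, total = 32+4 = 36
j=3,n=3: not 3>3, total = 36+4 = 40
j=3,n=4: not 3>4, total = 40+4 = 44
j=3,n=5: not 3>5, total = 44+4 = 48
j=4,n=3: 4>3, total = 48+1 = 49
j=4,n=4: not 4>4, total = 49+4 = 53
j=4,n=5: not 4>5, total = 53+4 = 57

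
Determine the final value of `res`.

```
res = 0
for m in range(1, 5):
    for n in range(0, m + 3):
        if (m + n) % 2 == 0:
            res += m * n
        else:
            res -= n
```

m=1,n=0: odd sum, res = 0-0 = 0
m=1,n=1: even sum, res = 0+1 = 1
m=1,n=2: odd sum, res = 1-2 = -1
m=1,n=3: even sum, res = (-1)+3 = 2
m=2,n=0: even sum, res = 2+0 = 2
m=2,n=1: odd sum, res = 2-1 = 1
m=2,n=2: even sum, res = 1+4 = 5
m=2,n=3: odd sum, res = 5-3 = 2
m=2,n=4: even sum, res = 2+8 = 10
m=3,n=0: odd sum, res = 10-0 = 10
m=3,n=1: even sum, res = 10+3 = 13
m=3,n=2: odd sum, res = 13-2 = 11
m=3,n=3: even sum, res = 11+9 = 20
m=3,n=4: odd sum, res = 20-4 = 16
m=3,n=5: even sum, res = 16+15 = 31
m=4,n=0: even sum, res = 31+0 = 31
m=4,n=1: odd sum, res = 31-1 = 30
m=4,n=2: even sum, res = 30+8 = 38
m=4,n=3: odd sum, res = 38-3 = 35
m=4,n=4: even sum, res = 35+16 = 51
m=4,n=5: odd sum, res = 51-5 = 46
m=4,n=6: even sum, res = 46+24 = 70

70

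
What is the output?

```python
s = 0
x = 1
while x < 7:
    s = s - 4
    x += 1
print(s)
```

x=1: s = 0-4 = -4
x=2: s = (-4)-4 = -8
x=3: s = (-8)-4 = -12
x=4: s = (-12)-4 = -16
x=5: s = (-16)-4 = -20
x=6: s = (-20)-4 = -24

-24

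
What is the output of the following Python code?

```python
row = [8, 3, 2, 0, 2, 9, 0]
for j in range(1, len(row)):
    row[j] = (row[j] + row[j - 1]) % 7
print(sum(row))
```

31

j=1: row[1] = (3+8)%7 = 4 → [8, 4, 2, 0, 2, 9, 0]
j=2: row[2] = (2+4)%7 = 6 → [8, 4, 6, 0, 2, 9, 0]
j=3: row[3] = (0+6)%7 = 6 → [8, 4, 6, 6, 2, 9, 0]
j=4: row[4] = (2+6)%7 = 1 → [8, 4, 6, 6, 1, 9, 0]
j=5: row[5] = (9+1)%7 = 3 → [8, 4, 6, 6, 1, 3, 0]
j=6: row[6] = (0+3)%7 = 3 → [8, 4, 6, 6, 1, 3, 3]
sum = 31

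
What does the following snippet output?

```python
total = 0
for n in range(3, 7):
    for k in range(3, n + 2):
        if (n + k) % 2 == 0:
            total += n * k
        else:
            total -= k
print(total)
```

n=3,k=3: even sum, total = 0+9 = 9
n=3,k=4: odd sum, total = 9-4 = 5
n=4,k=3: odd sum, total = 5-3 = 2
n=4,k=4: even sum, total = 2+16 = 18
n=4,k=5: odd sum, total = 18-5 = 13
n=5,k=3: even sum, total = 13+15 = 28
n=5,k=4: odd sum, total = 28-4 = 24
n=5,k=5: even sum, total = 24+25 = 49
n=5,k=6: odd sum, total = 49-6 = 43
n=6,k=3: odd sum, total = 43-3 = 40
n=6,k=4: even sum, total = 40+24 = 64
n=6,k=5: odd sum, total = 64-5 = 59
n=6,k=6: even sum, total = 59+36 = 95
n=6,k=7: odd sum, total = 95-7 = 88

88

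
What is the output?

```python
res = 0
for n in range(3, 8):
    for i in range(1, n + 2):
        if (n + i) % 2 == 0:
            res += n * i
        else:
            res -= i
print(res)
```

n=3,i=1: even sum, res = 0+3 = 3
n=3,i=2: odd sum, res = 3-2 = 1
n=3,i=3: even sum, res = 1+9 = 10
n=3,i=4: odd sum, res = 10-4 = 6
n=4,i=1: odd sum, res = 6-1 = 5
n=4,i=2: even sum, res = 5+8 = 13
n=4,i=3: odd sum, res = 13-3 = 10
n=4,i=4: even sum, res = 10+16 = 26
n=4,i=5: odd sum, res = 26-5 = 21
n=5,i=1: even sum, res = 21+5 = 26
n=5,i=2: odd sum, res = 26-2 = 24
n=5,i=3: even sum, res = 24+15 = 39
n=5,i=4: odd sum, res = 39-4 = 35
n=5,i=5: even sum, res = 35+25 = 60
n=5,i=6: odd sum, res = 60-6 = 54
n=6,i=1: odd sum, res = 54-1 = 53
n=6,i=2: even sum, res = 53+12 = 65
n=6,i=3: odd sum, res = 65-3 = 62
n=6,i=4: even sum, res = 62+24 = 86
n=6,i=5: odd sum, res = 86-5 = 81
n=6,i=6: even sum, res = 81+36 = 117
n=6,i=7: odd sum, res = 117-7 = 110
n=7,i=1: even sum, res = 110+7 = 117
n=7,i=2: odd sum, res = 117-2 = 115
n=7,i=3: even sum, res = 115+21 = 136
n=7,i=4: odd sum, res = 136-4 = 132
n=7,i=5: even sum, res = 132+35 = 167
n=7,i=6: odd sum, res = 167-6 = 161
n=7,i=7: even sum, res = 161+49 = 210
n=7,i=8: odd sum, res = 210-8 = 202

202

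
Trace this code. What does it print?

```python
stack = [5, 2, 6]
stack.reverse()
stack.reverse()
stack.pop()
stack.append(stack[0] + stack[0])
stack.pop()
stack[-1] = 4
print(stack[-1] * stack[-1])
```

reverse → [6, 2, 5]
reverse → [5, 2, 6]
pop() removes 6 → [5, 2]
append stack[0]+stack[0] = 5+5 = 10 → [5, 2, 10]
pop() removes 10 → [5, 2]
stack[-1] = 4 → [5, 4]
stack[-1]*stack[-1] = 4*4 = 16

16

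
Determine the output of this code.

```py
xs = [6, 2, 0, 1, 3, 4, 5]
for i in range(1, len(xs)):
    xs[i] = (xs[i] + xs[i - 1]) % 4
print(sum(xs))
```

8

i=1: xs[1] = (2+6)%4 = 0 → [6, 0, 0, 1, 3, 4, 5]
i=2: xs[2] = (0+0)%4 = 0 → [6, 0, 0, 1, 3, 4, 5]
i=3: xs[3] = (1+0)%4 = 1 → [6, 0, 0, 1, 3, 4, 5]
i=4: xs[4] = (3+1)%4 = 0 → [6, 0, 0, 1, 0, 4, 5]
i=5: xs[5] = (4+0)%4 = 0 → [6, 0, 0, 1, 0, 0, 5]
i=6: xs[6] = (5+0)%4 = 1 → [6, 0, 0, 1, 0, 0, 1]
sum = 8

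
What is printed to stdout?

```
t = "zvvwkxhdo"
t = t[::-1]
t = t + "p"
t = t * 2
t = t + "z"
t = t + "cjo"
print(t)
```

reverse → 'odhxkwvvz'
+ 'p' → 'odhxkwvvzp'
repeat ×2 → 'odhxkwvvzpodhxkwvvzp'
+ 'z' → 'odhxkwvvzpodhxkwvvzpz'
+ 'cjo' → 'odhxkwvvzpodhxkwvvzpzcjo'

odhxkwvvzpodhxkwvvzpzcjo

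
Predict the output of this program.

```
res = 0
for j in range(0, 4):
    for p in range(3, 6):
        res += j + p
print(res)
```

j=0,p=3: res = 0+3 = 3
j=0,p=4: res = 3+4 = 7
j=0,p=5: res = 7+5 = 12
j=1,p=3: res = 12+4 = 16
j=1,p=4: res = 16+5 = 21
j=1,p=5: res = 21+6 = 27
j=2,p=3: res = 27+5 = 32
j=2,p=4: res = 32+6 = 38
j=2,p=5: res = 38+7 = 45
j=3,p=3: res = 45+6 = 51
j=3,p=4: res = 51+7 = 58
j=3,p=5: res = 58+8 = 66

66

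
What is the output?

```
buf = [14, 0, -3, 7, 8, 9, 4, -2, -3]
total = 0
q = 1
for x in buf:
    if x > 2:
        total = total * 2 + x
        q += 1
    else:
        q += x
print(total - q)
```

x=14: >2, total = 0*2+14 = 14; q=2
x=0: not >2; q=2
x=-3: not >2; q=-1
x=7: >2, total = 14*2+7 = 35; q=0
x=8: >2, total = 35*2+8 = 78; q=1
x=9: >2, total = 78*2+9 = 165; q=2
x=4: >2, total = 165*2+4 = 334; q=3
x=-2: not >2; q=1
x=-3: not >2; q=-2
total-q = 334-(-2) = 336

336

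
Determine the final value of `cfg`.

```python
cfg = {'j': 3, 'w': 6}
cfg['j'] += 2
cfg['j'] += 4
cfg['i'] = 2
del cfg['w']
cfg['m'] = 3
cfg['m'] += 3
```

cfg['j'] = 3+2 = 5 → {'j': 5, 'w': 6}
cfg['j'] = 5+4 = 9 → {'j': 9, 'w': 6}
cfg['i'] = 2 → {'j': 9, 'w': 6, 'i': 2}
del 'w' → {'j': 9, 'i': 2}
cfg['m'] = 3 → {'j': 9, 'i': 2, 'm': 3}
cfg['m'] = 3+3 = 6 → {'j': 9, 'i': 2, 'm': 6}

{'j': 9, 'i': 2, 'm': 6}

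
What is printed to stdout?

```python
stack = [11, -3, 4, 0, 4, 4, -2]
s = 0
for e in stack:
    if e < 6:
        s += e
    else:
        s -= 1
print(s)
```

e=11: not <6, s = 0-1 = -1
e=-3: <6, s = (-1)+(-3) = -4
e=4: <6, s = (-4)+4 = 0
e=0: <6, s = 0+0 = 0
e=4: <6, s = 0+4 = 4
e=4: <6, s = 4+4 = 8
e=-2: <6, s = 8+(-2) = 6

6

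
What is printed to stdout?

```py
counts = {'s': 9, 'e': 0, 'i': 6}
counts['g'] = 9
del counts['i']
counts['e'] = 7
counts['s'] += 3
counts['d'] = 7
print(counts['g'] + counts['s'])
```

counts['g'] = 9 → {'s': 9, 'e': 0, 'i': 6, 'g': 9}
del 'i' → {'s': 9, 'e': 0, 'g': 9}
counts['e'] = 7 → {'s': 9, 'e': 7, 'g': 9}
counts['s'] = 9+3 = 12 → {'s': 12, 'e': 7, 'g': 9}
counts['d'] = 7 → {'s': 12, 'e': 7, 'g': 9, 'd': 7}
counts['g']+counts['s'] = 9+12 = 21

21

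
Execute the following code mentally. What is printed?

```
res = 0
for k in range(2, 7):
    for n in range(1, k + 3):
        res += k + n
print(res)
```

k=2,n=1: res = 0+3 = 3
k=2,n=2: res = 3+4 = 7
k=2,n=3: res = 7+5 = 12
k=2,n=4: res = 12+6 = 18
k=3,n=1: res = 18+4 = 22
k=3,n=2: res = 22+5 = 27
k=3,n=3: res = 27+6 = 33
k=3,n=4: res = 33+7 = 40
k=3,n=5: res = 40+8 = 48
k=4,n=1: res = 48+5 = 53
k=4,n=2: res = 53+6 = 59
k=4,n=3: res = 59+7 = 66
k=4,n=4: res = 66+8 = 74
k=4,n=5: res = 74+9 = 83
k=4,n=6: res = 83+10 = 93
k=5,n=1: res = 93+6 = 99
k=5,n=2: res = 99+7 = 106
k=5,n=3: res = 106+8 = 114
k=5,n=4: res = 114+9 = 123
k=5,n=5: res = 123+10 = 133
k=5,n=6: res = 133+11 = 144
k=5,n=7: res = 144+12 = 156
k=6,n=1: res = 156+7 = 163
k=6,n=2: res = 163+8 = 171
k=6,n=3: res = 171+9 = 180
k=6,n=4: res = 180+10 = 190
k=6,n=5: res = 190+11 = 201
k=6,n=6: res = 201+12 = 213
k=6,n=7: res = 213+13 = 226
k=6,n=8: res = 226+14 = 240

240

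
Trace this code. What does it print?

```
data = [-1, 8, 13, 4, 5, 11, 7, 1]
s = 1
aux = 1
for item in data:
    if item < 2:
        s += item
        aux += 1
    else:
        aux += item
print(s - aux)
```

item=-1: <2, s = 1+(-1) = 0; aux=2
item=8: not <2; aux=10
item=13: not <2; aux=23
item=4: not <2; aux=27
item=5: not <2; aux=32
item=11: not <2; aux=43
item=7: not <2; aux=50
item=1: <2, s = 0+1 = 1; aux=51
s-aux = 1-51 = -50

-50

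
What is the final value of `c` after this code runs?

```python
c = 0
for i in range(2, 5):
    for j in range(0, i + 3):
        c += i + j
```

i=2,j=0: c = 0+2 = 2
i=2,j=1: c = 2+3 = 5
i=2,j=2: c = 5+4 = 9
i=2,j=3: c = 9+5 = 14
i=2,j=4: c = 14+6 = 20
i=3,j=0: c = 20+3 = 23
i=3,j=1: c = 23+4 = 27
i=3,j=2: c = 27+5 = 32
i=3,j=3: c = 32+6 = 38
i=3,j=4: c = 38+7 = 45
i=3,j=5: c = 45+8 = 53
i=4,j=0: c = 53+4 = 57
i=4,j=1: c = 57+5 = 62
i=4,j=2: c = 62+6 = 68
i=4,j=3: c = 68+7 = 75
i=4,j=4: c = 75+8 = 83
i=4,j=5: c = 83+9 = 92
i=4,j=6: c = 92+10 = 102

102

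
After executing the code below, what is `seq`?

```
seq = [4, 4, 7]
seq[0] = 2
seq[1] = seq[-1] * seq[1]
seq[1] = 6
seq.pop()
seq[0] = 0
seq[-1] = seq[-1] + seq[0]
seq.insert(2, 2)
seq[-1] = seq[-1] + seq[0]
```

seq[0] = 2 → [2, 4, 7]
seq[1] = seq[-1]*seq[1] = 7*4 = 28 → [2, 28, 7]
seq[1] = 6 → [2, 6, 7]
pop() removes 7 → [2, 6]
seq[0] = 0 → [0, 6]
seq[-1] = seq[-1]+seq[0] = 6+0 = 6 → [0, 6]
insert 2 at 2 → [0, 6, 2]
seq[-1] = seq[-1]+seq[0] = 2+0 = 2 → [0, 6, 2]

[0, 6, 2]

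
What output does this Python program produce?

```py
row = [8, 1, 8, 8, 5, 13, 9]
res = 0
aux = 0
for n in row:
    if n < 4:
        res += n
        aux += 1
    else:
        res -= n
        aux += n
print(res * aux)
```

-2600

n=8: not <4, res = 0-8 = -8; aux=8
n=1: <4, res = (-8)+1 = -7; aux=9
n=8: not <4, res = (-7)-8 = -15; aux=17
n=8: not <4, res = (-15)-8 = -23; aux=25
n=5: not <4, res = (-23)-5 = -28; aux=30
n=13: not <4, res = (-28)-13 = -41; aux=43
n=9: not <4, res = (-41)-9 = -50; aux=52
res*aux = (-50)*52 = -2600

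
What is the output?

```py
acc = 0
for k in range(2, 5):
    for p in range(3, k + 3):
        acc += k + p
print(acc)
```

66

k=2,p=3: acc = 0+5 = 5
k=2,p=4: acc = 5+6 = 11
k=3,p=3: acc = 11+6 = 17
k=3,p=4: acc = 17+7 = 24
k=3,p=5: acc = 24+8 = 32
k=4,p=3: acc = 32+7 = 39
k=4,p=4: acc = 39+8 = 47
k=4,p=5: acc = 47+9 = 56
k=4,p=6: acc = 56+10 = 66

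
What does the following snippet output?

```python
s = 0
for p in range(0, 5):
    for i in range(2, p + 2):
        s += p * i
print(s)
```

p=1,i=2: s = 0+2 = 2
p=2,i=2: s = 2+4 = 6
p=2,i=3: s = 6+6 = 12
p=3,i=2: s = 12+6 = 18
p=3,i=3: s = 18+9 = 27
p=3,i=4: s = 27+12 = 39
p=4,i=2: s = 39+8 = 47
p=4,i=3: s = 47+12 = 59
p=4,i=4: s = 59+16 = 75
p=4,i=5: s = 75+20 = 95

95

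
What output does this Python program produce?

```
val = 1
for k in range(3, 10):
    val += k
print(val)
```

k=3: val = 1+3 = 4
k=4: val = 4+4 = 8
k=5: val = 8+5 = 13
k=6: val = 13+6 = 19
k=7: val = 19+7 = 26
k=8: val = 26+8 = 34
k=9: val = 34+9 = 43

43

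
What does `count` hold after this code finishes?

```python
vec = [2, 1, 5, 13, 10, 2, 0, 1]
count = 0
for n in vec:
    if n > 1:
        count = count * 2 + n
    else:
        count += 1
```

n=2: >1, count = 0*2+2 = 2
n=1: not >1, count = 2+1 = 3
n=5: >1, count = 3*2+5 = 11
n=13: >1, count = 11*2+13 = 35
n=10: >1, count = 35*2+10 = 80
n=2: >1, count = 80*2+2 = 162
n=0: not >1, count = 162+1 = 163
n=1: not >1, count = 163+1 = 164

164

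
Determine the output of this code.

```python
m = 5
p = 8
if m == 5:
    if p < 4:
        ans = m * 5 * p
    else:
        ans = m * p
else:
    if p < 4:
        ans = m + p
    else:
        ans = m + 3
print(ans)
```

40

m=5, p=8
m == 5 is True; p < 4 is False
→ ans = m * p = 40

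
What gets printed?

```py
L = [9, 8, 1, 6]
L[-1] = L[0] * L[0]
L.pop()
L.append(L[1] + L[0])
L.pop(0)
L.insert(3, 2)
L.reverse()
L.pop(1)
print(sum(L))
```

11

L[-1] = L[0]*L[0] = 9*9 = 81 → [9, 8, 1, 81]
pop() removes 81 → [9, 8, 1]
append L[1]+L[0] = 8+9 = 17 → [9, 8, 1, 17]
pop(0) removes 9 → [8, 1, 17]
insert 2 at 3 → [8, 1, 17, 2]
reverse → [2, 17, 1, 8]
pop(1) removes 17 → [2, 1, 8]
sum = 11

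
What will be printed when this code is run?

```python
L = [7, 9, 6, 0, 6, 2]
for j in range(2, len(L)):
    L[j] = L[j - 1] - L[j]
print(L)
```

[7, 9, 3, 3, -3, -5]

j=2: L[2] = 9-6 = 3 → [7, 9, 3, 0, 6, 2]
j=3: L[3] = 3-0 = 3 → [7, 9, 3, 3, 6, 2]
j=4: L[4] = 3-6 = -3 → [7, 9, 3, 3, -3, 2]
j=5: L[5] = (-3)-2 = -5 → [7, 9, 3, 3, -3, -5]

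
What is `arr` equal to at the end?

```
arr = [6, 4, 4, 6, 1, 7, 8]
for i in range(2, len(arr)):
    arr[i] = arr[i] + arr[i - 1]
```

[6, 4, 8, 14, 15, 22, 30]

i=2: arr[2] = 4+4 = 8 → [6, 4, 8, 6, 1, 7, 8]
i=3: arr[3] = 6+8 = 14 → [6, 4, 8, 14, 1, 7, 8]
i=4: arr[4] = 1+14 = 15 → [6, 4, 8, 14, 15, 7, 8]
i=5: arr[5] = 7+15 = 22 → [6, 4, 8, 14, 15, 22, 8]
i=6: arr[6] = 8+22 = 30 → [6, 4, 8, 14, 15, 22, 30]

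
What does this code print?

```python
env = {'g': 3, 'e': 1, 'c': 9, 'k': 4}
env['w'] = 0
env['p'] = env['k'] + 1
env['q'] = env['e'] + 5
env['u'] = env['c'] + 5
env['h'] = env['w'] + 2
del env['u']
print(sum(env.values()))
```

env['w'] = 0 → {'g': 3, 'e': 1, 'c': 9, 'k': 4, 'w': 0}
env['p'] = env['k']+1 = 5 → {'g': 3, 'e': 1, 'c': 9, 'k': 4, 'w': 0, 'p': 5}
env['q'] = env['e']+5 = 6 → {'g': 3, 'e': 1, 'c': 9, 'k': 4, 'w': 0, 'p': 5, 'q': 6}
env['u'] = env['c']+5 = 14 → {'g': 3, 'e': 1, 'c': 9, 'k': 4, 'w': 0, 'p': 5, 'q': 6, 'u': 14}
env['h'] = env['w']+2 = 2 → {'g': 3, 'e': 1, 'c': 9, 'k': 4, 'w': 0, 'p': 5, 'q': 6, 'u': 14, 'h': 2}
del 'u' → {'g': 3, 'e': 1, 'c': 9, 'k': 4, 'w': 0, 'p': 5, 'q': 6, 'h': 2}
sum of values = 30

30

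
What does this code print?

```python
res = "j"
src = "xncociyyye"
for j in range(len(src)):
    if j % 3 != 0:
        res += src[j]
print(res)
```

jncciyy

j=0: skip
j=1: add 'n' → 'jn'
j=2: add 'c' → 'jnc'
j=3: skip
j=4: add 'c' → 'jncc'
j=5: add 'i' → 'jncci'
j=6: skip
j=7: add 'y' → 'jncciy'
j=8: add 'y' → 'jncciyy'
j=9: skip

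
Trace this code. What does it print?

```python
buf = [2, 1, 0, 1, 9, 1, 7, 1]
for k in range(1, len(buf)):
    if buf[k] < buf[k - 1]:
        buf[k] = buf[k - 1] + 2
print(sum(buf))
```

k=1: 1<2, buf[1] = 2+2 = 4 → [2, 4, 0, 1, 9, 1, 7, 1]
k=2: 0<4, buf[2] = 4+2 = 6 → [2, 4, 6, 1, 9, 1, 7, 1]
k=3: 1<6, buf[3] = 6+2 = 8 → [2, 4, 6, 8, 9, 1, 7, 1]
k=4: 9>=8, unchanged → [2, 4, 6, 8, 9, 1, 7, 1]
k=5: 1<9, buf[5] = 9+2 = 11 → [2, 4, 6, 8, 9, 11, 7, 1]
k=6: 7<11, buf[6] = 11+2 = 13 → [2, 4, 6, 8, 9, 11, 13, 1]
k=7: 1<13, buf[7] = 13+2 = 15 → [2, 4, 6, 8, 9, 11, 13, 15]
sum = 68

68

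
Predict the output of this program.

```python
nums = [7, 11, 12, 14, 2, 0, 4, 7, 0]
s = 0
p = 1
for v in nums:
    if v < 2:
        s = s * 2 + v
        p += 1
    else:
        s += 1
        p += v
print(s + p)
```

v=7: not <2, s = 0+1 = 1; p=8
v=11: not <2, s = 1+1 = 2; p=19
v=12: not <2, s = 2+1 = 3; p=31
v=14: not <2, s = 3+1 = 4; p=45
v=2: not <2, s = 4+1 = 5; p=47
v=0: <2, s = 5*2+0 = 10; p=48
v=4: not <2, s = 10+1 = 11; p=52
v=7: not <2, s = 11+1 = 12; p=59
v=0: <2, s = 12*2+0 = 24; p=60
s+p = 24+60 = 84

84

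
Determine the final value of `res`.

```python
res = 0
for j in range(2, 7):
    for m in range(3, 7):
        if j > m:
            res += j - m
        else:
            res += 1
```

24

j=2,m=3: not 2>3, res = 0+1 = 1
j=2,m=4: not 2>4, res = 1+1 = 2
j=2,m=5: not 2>5, res = 2+1 = 3
j=2,m=6: not 2>6, res = 3+1 = 4
j=3,m=3: not 3>3, res = 4+1 = 5
j=3,m=4: not 3>4, res = 5+1 = 6
j=3,m=5: not 3>5, res = 6+1 = 7
j=3,m=6: not 3>6, res = 7+1 = 8
j=4,m=3: 4>3, res = 8+1 = 9
j=4,m=4: not 4>4, res = 9+1 = 10
j=4,m=5: not 4>5, res = 10+1 = 11
j=4,m=6: not 4>6, res = 11+1 = 12
j=5,m=3: 5>3, res = 12+2 = 14
j=5,m=4: 5>4, res = 14+1 = 15
j=5,m=5: not 5>5, res = 15+1 = 16
j=5,m=6: not 5>6, res = 16+1 = 17
j=6,m=3: 6>3, res = 17+3 = 20
j=6,m=4: 6>4, res = 20+2 = 22
j=6,m=5: 6>5, res = 22+1 = 23
j=6,m=6: not 6>6, res = 23+1 = 24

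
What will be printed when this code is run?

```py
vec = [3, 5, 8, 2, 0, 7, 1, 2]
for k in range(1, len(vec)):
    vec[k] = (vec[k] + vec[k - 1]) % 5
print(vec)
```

k=1: vec[1] = (5+3)%5 = 3 → [3, 3, 8, 2, 0, 7, 1, 2]
k=2: vec[2] = (8+3)%5 = 1 → [3, 3, 1, 2, 0, 7, 1, 2]
k=3: vec[3] = (2+1)%5 = 3 → [3, 3, 1, 3, 0, 7, 1, 2]
k=4: vec[4] = (0+3)%5 = 3 → [3, 3, 1, 3, 3, 7, 1, 2]
k=5: vec[5] = (7+3)%5 = 0 → [3, 3, 1, 3, 3, 0, 1, 2]
k=6: vec[6] = (1+0)%5 = 1 → [3, 3, 1, 3, 3, 0, 1, 2]
k=7: vec[7] = (2+1)%5 = 3 → [3, 3, 1, 3, 3, 0, 1, 3]

[3, 3, 1, 3, 3, 0, 1, 3]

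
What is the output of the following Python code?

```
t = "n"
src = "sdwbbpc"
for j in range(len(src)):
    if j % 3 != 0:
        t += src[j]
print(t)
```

j=0: skip
j=1: add 'd' → 'nd'
j=2: add 'w' → 'ndw'
j=3: skip
j=4: add 'b' → 'ndwb'
j=5: add 'p' → 'ndwbp'
j=6: skip

ndwbp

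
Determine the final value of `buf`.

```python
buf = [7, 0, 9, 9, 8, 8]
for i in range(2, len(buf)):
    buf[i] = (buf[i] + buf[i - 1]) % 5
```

i=2: buf[2] = (9+0)%5 = 4 → [7, 0, 4, 9, 8, 8]
i=3: buf[3] = (9+4)%5 = 3 → [7, 0, 4, 3, 8, 8]
i=4: buf[4] = (8+3)%5 = 1 → [7, 0, 4, 3, 1, 8]
i=5: buf[5] = (8+1)%5 = 4 → [7, 0, 4, 3, 1, 4]

[7, 0, 4, 3, 1, 4]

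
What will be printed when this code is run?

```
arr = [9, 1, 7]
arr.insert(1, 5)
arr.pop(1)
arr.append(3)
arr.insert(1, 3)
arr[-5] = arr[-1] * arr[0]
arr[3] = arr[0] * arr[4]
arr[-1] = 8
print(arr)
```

insert 5 at 1 → [9, 5, 1, 7]
pop(1) removes 5 → [9, 1, 7]
append 3 → [9, 1, 7, 3]
insert 3 at 1 → [9, 3, 1, 7, 3]
arr[-5] = arr[-1]*arr[0] = 3*9 = 27 → [27, 3, 1, 7, 3]
arr[3] = arr[0]*arr[4] = 27*3 = 81 → [27, 3, 1, 81, 3]
arr[-1] = 8 → [27, 3, 1, 81, 8]

[27, 3, 1, 81, 8]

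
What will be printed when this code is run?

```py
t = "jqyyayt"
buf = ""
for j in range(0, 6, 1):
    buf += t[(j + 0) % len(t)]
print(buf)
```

jqyyay

j=0: add t[0]='j' → 'j'
j=1: add t[1]='q' → 'jq'
j=2: add t[2]='y' → 'jqy'
j=3: add t[3]='y' → 'jqyy'
j=4: add t[4]='a' → 'jqyya'
j=5: add t[5]='y' → 'jqyyay'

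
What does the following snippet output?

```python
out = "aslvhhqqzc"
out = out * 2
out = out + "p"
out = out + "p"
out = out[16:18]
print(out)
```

repeat ×2 → 'aslvhhqqzcaslvhhqqzc'
+ 'p' → 'aslvhhqqzcaslvhhqqzcp'
+ 'p' → 'aslvhhqqzcaslvhhqqzcpp'
slice [16:18] → 'qq'

qq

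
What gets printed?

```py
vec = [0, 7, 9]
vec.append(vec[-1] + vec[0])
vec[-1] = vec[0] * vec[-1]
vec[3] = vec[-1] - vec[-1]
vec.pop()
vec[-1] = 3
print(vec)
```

[0, 7, 3]

append vec[-1]+vec[0] = 9+0 = 9 → [0, 7, 9, 9]
vec[-1] = vec[0]*vec[-1] = 0*9 = 0 → [0, 7, 9, 0]
vec[3] = vec[-1]-vec[-1] = 0-0 = 0 → [0, 7, 9, 0]
pop() removes 0 → [0, 7, 9]
vec[-1] = 3 → [0, 7, 3]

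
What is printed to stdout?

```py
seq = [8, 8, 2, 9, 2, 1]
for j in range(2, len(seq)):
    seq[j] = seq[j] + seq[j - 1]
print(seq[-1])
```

22

j=2: seq[2] = 2+8 = 10 → [8, 8, 10, 9, 2, 1]
j=3: seq[3] = 9+10 = 19 → [8, 8, 10, 19, 2, 1]
j=4: seq[4] = 2+19 = 21 → [8, 8, 10, 19, 21, 1]
j=5: seq[5] = 1+21 = 22 → [8, 8, 10, 19, 21, 22]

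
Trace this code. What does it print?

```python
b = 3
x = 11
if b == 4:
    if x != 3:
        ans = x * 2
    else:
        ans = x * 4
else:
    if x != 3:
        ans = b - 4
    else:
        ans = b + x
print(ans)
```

b=3, x=11
b == 4 is False; x != 3 is True
→ ans = b - 4 = -1

-1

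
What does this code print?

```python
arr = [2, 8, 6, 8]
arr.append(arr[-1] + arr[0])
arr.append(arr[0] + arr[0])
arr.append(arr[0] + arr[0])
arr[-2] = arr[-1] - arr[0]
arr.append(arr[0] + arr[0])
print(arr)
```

append arr[-1]+arr[0] = 8+2 = 10 → [2, 8, 6, 8, 10]
append arr[0]+arr[0] = 2+2 = 4 → [2, 8, 6, 8, 10, 4]
append arr[0]+arr[0] = 2+2 = 4 → [2, 8, 6, 8, 10, 4, 4]
arr[-2] = arr[-1]-arr[0] = 4-2 = 2 → [2, 8, 6, 8, 10, 2, 4]
append arr[0]+arr[0] = 2+2 = 4 → [2, 8, 6, 8, 10, 2, 4, 4]

[2, 8, 6, 8, 10, 2, 4, 4]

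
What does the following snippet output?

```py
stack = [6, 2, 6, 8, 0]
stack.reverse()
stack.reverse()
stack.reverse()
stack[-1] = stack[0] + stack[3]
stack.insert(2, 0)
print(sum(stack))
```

18

reverse → [0, 8, 6, 2, 6]
reverse → [6, 2, 6, 8, 0]
reverse → [0, 8, 6, 2, 6]
stack[-1] = stack[0]+stack[3] = 0+2 = 2 → [0, 8, 6, 2, 2]
insert 0 at 2 → [0, 8, 0, 6, 2, 2]
sum = 18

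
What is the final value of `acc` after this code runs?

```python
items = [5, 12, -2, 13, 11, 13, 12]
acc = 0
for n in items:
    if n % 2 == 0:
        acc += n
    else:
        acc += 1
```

n=5: not even, acc = 0+1 = 1
n=12: even, acc = 1+12 = 13
n=-2: even, acc = 13+(-2) = 11
n=13: not even, acc = 11+1 = 12
n=11: not even, acc = 12+1 = 13
n=13: not even, acc = 13+1 = 14
n=12: even, acc = 14+12 = 26

26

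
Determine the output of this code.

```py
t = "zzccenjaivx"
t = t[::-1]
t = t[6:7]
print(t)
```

e

reverse → 'xviajnecczz'
slice [6:7] → 'e'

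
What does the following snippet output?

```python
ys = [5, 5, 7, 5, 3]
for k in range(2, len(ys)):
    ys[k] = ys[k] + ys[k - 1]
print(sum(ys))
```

k=2: ys[2] = 7+5 = 12 → [5, 5, 12, 5, 3]
k=3: ys[3] = 5+12 = 17 → [5, 5, 12, 17, 3]
k=4: ys[4] = 3+17 = 20 → [5, 5, 12, 17, 20]
sum = 59

59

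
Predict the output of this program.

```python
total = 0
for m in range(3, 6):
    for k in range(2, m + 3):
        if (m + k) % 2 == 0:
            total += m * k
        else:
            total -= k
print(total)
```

121

m=3,k=2: odd sum, total = 0-2 = -2
m=3,k=3: even sum, total = (-2)+9 = 7
m=3,k=4: odd sum, total = 7-4 = 3
m=3,k=5: even sum, total = 3+15 = 18
m=4,k=2: even sum, total = 18+8 = 26
m=4,k=3: odd sum, total = 26-3 = 23
m=4,k=4: even sum, total = 23+16 = 39
m=4,k=5: odd sum, total = 39-5 = 34
m=4,k=6: even sum, total = 34+24 = 58
m=5,k=2: odd sum, total = 58-2 = 56
m=5,k=3: even sum, total = 56+15 = 71
m=5,k=4: odd sum, total = 71-4 = 67
m=5,k=5: even sum, total = 67+25 = 92
m=5,k=6: odd sum, total = 92-6 = 86
m=5,k=7: even sum, total = 86+35 = 121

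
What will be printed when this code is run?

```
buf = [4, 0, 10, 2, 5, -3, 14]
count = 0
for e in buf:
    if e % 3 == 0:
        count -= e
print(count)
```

e=4: not %3==0
e=0: %3==0, count = 0-0 = 0
e=10: not %3==0
e=2: not %3==0
e=5: not %3==0
e=-3: %3==0, count = 0-(-3) = 3
e=14: not %3==0

3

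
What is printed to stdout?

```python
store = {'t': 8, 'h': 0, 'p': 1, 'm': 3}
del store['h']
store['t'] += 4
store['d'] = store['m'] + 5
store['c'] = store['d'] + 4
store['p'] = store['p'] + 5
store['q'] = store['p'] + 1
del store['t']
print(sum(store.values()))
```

del 'h' → {'t': 8, 'p': 1, 'm': 3}
store['t'] = 8+4 = 12 → {'t': 12, 'p': 1, 'm': 3}
store['d'] = store['m']+5 = 8 → {'t': 12, 'p': 1, 'm': 3, 'd': 8}
store['c'] = store['d']+4 = 12 → {'t': 12, 'p': 1, 'm': 3, 'd': 8, 'c': 12}
store['p'] = store['p']+5 = 6 → {'t': 12, 'p': 6, 'm': 3, 'd': 8, 'c': 12}
store['q'] = store['p']+1 = 7 → {'t': 12, 'p': 6, 'm': 3, 'd': 8, 'c': 12, 'q': 7}
del 't' → {'p': 6, 'm': 3, 'd': 8, 'c': 12, 'q': 7}
sum of values = 36

36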